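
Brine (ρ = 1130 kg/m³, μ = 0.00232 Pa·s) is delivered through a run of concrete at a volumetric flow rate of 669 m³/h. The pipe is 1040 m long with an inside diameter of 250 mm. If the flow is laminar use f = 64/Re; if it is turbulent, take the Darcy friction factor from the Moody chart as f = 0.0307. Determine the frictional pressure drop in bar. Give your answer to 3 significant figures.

ΔP ≈ 10.3 bar

Q = 669 m³/h = 669/3600 = 0.1858 m³/s.
Cross-sectional area A = πD²/4 = π(0.25)²/4 = 0.04909 m²; mean velocity V = Q/A = 0.1858/0.04909 = 3.786 m/s.
Reynolds number Re = ρVD/μ = 1130 · 3.786 · 0.25 / 0.00232 = 4.61e+05.
Re > 4000 → turbulent; use the Moody-chart value f = 0.0307.
Darcy-Weisbach: ΔP = f(L/D)(ρV²/2) = 0.0307·(1040/0.25)·(1130·3.786²/2) = 0.0307·4160·8098 = 1.034e+06 Pa.
ΔP = 1.034e+06 Pa = 10.3 bar.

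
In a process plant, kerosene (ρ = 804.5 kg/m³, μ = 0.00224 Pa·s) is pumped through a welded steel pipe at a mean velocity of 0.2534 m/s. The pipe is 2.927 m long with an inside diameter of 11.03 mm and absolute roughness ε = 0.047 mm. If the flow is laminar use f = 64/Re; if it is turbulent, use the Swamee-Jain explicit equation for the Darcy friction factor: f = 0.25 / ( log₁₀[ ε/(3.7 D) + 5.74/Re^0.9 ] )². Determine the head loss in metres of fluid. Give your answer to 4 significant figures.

h_f ≈ 0.05537 m

Reynolds number Re = ρVD/μ = 804.5 · 0.2534 · 0.01103 / 0.00224 = 1004.
Re < 2300 → laminar flow, so f = 64/Re = 64/1004 = 0.06376 (the turbulent correlation is not needed).
Darcy-Weisbach: ΔP = f(L/D)(ρV²/2) = 0.06376·(2.927/0.01103)·(804.5·0.2534²/2) = 0.06376·265.4·25.83 = 437 Pa.
Head loss h_f = ΔP/(ρg) = 437/(804.5·9.81) = 0.05537 m.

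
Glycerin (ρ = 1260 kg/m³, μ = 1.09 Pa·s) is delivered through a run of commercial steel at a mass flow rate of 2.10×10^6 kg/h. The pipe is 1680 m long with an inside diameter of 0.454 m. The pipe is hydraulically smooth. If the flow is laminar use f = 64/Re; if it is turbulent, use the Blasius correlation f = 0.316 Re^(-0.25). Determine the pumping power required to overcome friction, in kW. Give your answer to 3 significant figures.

ṁ = 2.10×10^6 kg/h = 2.10×10^6/3600 = 583.3 kg/s.
A = πD²/4 = π(0.454)²/4 = 0.1619 m²; mean velocity V = ṁ/(ρA) = 583.3/(1260 · 0.1619) = 2.86 m/s.
Reynolds number Re = ρVD/μ = 1260 · 2.86 · 0.454 / 1.09 = 1501.
Re < 2300 → laminar flow, so f = 64/Re = 64/1501 = 0.04264 (the turbulent correlation is not needed).
Darcy-Weisbach: ΔP = f(L/D)(ρV²/2) = 0.04264·(1680/0.454)·(1260·2.86²/2) = 0.04264·3700·5153 = 8.131e+05 Pa.
Q = ṁ/ρ = 583.3/1260 = 0.463 m³/s.
Pumping power P = QΔP = 0.463·8.131e+05 = 376400 W = 376 kW.

P ≈ 376 kW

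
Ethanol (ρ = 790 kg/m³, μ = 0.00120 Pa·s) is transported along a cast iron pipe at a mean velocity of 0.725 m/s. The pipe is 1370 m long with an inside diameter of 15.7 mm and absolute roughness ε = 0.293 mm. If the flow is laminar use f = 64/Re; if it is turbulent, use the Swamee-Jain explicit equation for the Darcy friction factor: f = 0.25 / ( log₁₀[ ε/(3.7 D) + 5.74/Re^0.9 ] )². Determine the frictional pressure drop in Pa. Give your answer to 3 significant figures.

ΔP ≈ 971000 Pa

Reynolds number Re = ρVD/μ = 790 · 0.725 · 0.0157 / 0.0012 = 7493.
Re > 4000 → turbulent. Relative roughness ε/D = 0.000293/0.0157 = 0.0187. Swamee-Jain: f = 0.25/(log₁₀[0.0187/3.7 + 5.74/7493^0.9])² = 0.25/(log₁₀[0.00504 + 0.00187])² = 0.25/(-2.16)² = 0.05357.
Darcy-Weisbach: ΔP = f(L/D)(ρV²/2) = 0.05357·(1370/0.0157)·(790·0.725²/2) = 0.05357·8.726e+04·207.6 = 9.705e+05 Pa.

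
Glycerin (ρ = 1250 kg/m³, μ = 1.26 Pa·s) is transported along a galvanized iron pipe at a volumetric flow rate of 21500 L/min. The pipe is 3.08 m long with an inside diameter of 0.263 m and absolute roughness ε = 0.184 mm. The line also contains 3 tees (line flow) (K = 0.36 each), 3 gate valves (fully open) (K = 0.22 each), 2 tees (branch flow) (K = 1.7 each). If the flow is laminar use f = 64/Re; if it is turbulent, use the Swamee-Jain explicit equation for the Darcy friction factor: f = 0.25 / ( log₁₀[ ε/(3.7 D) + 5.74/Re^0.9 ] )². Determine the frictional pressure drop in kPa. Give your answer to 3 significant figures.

ΔP ≈ 152 kPa

Q = 21500 L/min = 21500/60000 = 0.3583 m³/s.
Cross-sectional area A = πD²/4 = π(0.263)²/4 = 0.05433 m²; mean velocity V = Q/A = 0.3583/0.05433 = 6.596 m/s.
Reynolds number Re = ρVD/μ = 1250 · 6.596 · 0.263 / 1.26 = 1721.
Re < 2300 → laminar flow, so f = 64/Re = 64/1721 = 0.03719 (the turbulent correlation is not needed).
Total minor-loss coefficient ΣK = 3·0.36 + 3·0.22 + 2·1.7 = 5.14.
ΔP = [f·L/D + ΣK]·(ρV²/2) = [0.03719·3.08/0.263 + 5.14]·(1250·6.596²/2) = [0.4355 + 5.14]·2.719e+04 = 1.516e+05 Pa.
ΔP = 1.516e+05 Pa = 152 kPa.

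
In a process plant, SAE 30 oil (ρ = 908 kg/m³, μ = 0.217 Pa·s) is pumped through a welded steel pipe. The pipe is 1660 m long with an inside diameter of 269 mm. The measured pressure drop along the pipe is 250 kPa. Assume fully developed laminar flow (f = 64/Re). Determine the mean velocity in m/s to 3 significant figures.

For laminar flow, f = 64/Re with Re = ρVD/μ, so Darcy-Weisbach reduces to ΔP = 32μLV/D². Solving for V: V = ΔP·D²/(32μL) = 2.5e+05·(0.269)²/(32·0.217·1660) = 1.569 m/s.
Check: Re = ρVD/μ = 908·1.569·0.269/0.217 = 1766 < 2300, so the laminar assumption holds.

V ≈ 1.57 m/s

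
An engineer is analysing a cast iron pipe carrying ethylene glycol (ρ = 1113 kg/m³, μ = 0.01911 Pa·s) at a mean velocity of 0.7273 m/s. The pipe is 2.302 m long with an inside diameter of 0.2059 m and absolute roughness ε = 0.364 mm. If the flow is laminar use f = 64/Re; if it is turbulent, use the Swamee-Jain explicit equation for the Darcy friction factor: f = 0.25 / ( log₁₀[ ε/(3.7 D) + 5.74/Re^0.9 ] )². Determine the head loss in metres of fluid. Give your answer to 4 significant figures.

h_f ≈ 0.01052 m

Reynolds number Re = ρVD/μ = 1113 · 0.7273 · 0.2059 / 0.0191 = 8722.
Re > 4000 → turbulent. Relative roughness ε/D = 0.000364/0.2059 = 0.00177. Swamee-Jain: f = 0.25/(log₁₀[0.00177/3.7 + 5.74/8722^0.9])² = 0.25/(log₁₀[0.000478 + 0.00163])² = 0.25/(-2.676)² = 0.03491.
Darcy-Weisbach: ΔP = f(L/D)(ρV²/2) = 0.03491·(2.302/0.2059)·(1113·0.7273²/2) = 0.03491·11.18·294.4 = 114.9 Pa.
Head loss h_f = ΔP/(ρg) = 114.9/(1113·9.81) = 0.01052 m.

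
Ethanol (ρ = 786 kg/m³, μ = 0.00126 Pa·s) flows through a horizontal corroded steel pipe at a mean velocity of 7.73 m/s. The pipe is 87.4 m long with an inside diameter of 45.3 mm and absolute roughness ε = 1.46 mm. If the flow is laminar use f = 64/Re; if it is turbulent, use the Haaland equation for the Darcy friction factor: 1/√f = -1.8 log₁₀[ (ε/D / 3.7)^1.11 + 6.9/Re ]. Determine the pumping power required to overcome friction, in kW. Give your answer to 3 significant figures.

P ≈ 33.4 kW

Reynolds number Re = ρVD/μ = 786 · 7.73 · 0.0453 / 0.00126 = 2.184e+05.
Re > 4000 → turbulent. Relative roughness ε/D = 0.00146/0.0453 = 0.0322. Haaland: 1/√f = -1.8 log₁₀[(0.0322/3.7)^1.11 + 6.9/2.184e+05] = -1.8 log₁₀[0.00517 + 3.16e-05] = 4.111, so f = 0.05917.
Darcy-Weisbach: ΔP = f(L/D)(ρV²/2) = 0.05917·(87.4/0.0453)·(786·7.73²/2) = 0.05917·1929·2.348e+04 = 2.681e+06 Pa.
Q = V·A = 7.73·0.001612 = 0.01246 m³/s.
Pumping power P = QΔP = 0.01246·2.681e+06 = 33400 W = 33.4 kW.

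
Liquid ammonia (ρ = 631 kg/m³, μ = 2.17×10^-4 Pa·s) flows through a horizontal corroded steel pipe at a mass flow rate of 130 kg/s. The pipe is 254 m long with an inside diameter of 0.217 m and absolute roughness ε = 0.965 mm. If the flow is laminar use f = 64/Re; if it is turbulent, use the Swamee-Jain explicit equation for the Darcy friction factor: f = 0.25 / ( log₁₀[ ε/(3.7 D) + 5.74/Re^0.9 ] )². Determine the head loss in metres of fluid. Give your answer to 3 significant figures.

A = πD²/4 = π(0.217)²/4 = 0.03698 m²; mean velocity V = ṁ/(ρA) = 130/(631 · 0.03698) = 5.571 m/s.
Reynolds number Re = ρVD/μ = 631 · 5.571 · 0.217 / 0.000217 = 3.515e+06.
Re > 4000 → turbulent. Relative roughness ε/D = 0.000965/0.217 = 0.00445. Swamee-Jain: f = 0.25/(log₁₀[0.00445/3.7 + 5.74/3.515e+06^0.9])² = 0.25/(log₁₀[0.0012 + 7.37e-06])² = 0.25/(-2.917)² = 0.02937.
Darcy-Weisbach: ΔP = f(L/D)(ρV²/2) = 0.02937·(254/0.217)·(631·5.571²/2) = 0.02937·1171·9791 = 3.366e+05 Pa.
Head loss h_f = ΔP/(ρg) = 3.366e+05/(631·9.81) = 54.4 m.

h_f ≈ 54.4 m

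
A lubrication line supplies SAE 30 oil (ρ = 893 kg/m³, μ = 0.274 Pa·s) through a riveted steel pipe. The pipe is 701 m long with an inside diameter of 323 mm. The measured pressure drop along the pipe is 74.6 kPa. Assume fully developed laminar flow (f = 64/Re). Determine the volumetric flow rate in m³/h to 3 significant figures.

For laminar flow, f = 64/Re with Re = ρVD/μ, so Darcy-Weisbach reduces to ΔP = 32μLV/D². Solving for V: V = ΔP·D²/(32μL) = 7.46e+04·(0.323)²/(32·0.274·701) = 1.266 m/s.
Check: Re = ρVD/μ = 893·1.266·0.323/0.274 = 1333 < 2300, so the laminar assumption holds.
Q = V·A = 1.266·(π/4·0.323²) = 0.1038 m³/s = 374 m³/h.

Q ≈ 374 m³/h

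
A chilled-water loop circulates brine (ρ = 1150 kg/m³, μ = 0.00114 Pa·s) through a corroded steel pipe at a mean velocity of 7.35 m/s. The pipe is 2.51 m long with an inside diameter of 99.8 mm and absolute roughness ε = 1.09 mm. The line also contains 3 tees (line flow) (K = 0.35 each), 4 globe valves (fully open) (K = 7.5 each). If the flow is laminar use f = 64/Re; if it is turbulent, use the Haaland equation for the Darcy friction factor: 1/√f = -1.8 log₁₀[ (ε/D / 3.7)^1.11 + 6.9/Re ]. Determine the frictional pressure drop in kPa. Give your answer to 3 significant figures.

ΔP ≈ 995 kPa

Reynolds number Re = ρVD/μ = 1150 · 7.35 · 0.0998 / 0.00114 = 7.4e+05.
Re > 4000 → turbulent. Relative roughness ε/D = 0.00109/0.0998 = 0.0109. Haaland: 1/√f = -1.8 log₁₀[(0.0109/3.7)^1.11 + 6.9/7.4e+05] = -1.8 log₁₀[0.00156 + 9.32e-06] = 5.05, so f = 0.03921.
Total minor-loss coefficient ΣK = 3·0.35 + 4·7.5 = 31.1.
ΔP = [f·L/D + ΣK]·(ρV²/2) = [0.03921·2.51/0.0998 + 31.1]·(1150·7.35²/2) = [0.9862 + 31.1]·3.106e+04 = 9.951e+05 Pa.
ΔP = 9.951e+05 Pa = 995 kPa.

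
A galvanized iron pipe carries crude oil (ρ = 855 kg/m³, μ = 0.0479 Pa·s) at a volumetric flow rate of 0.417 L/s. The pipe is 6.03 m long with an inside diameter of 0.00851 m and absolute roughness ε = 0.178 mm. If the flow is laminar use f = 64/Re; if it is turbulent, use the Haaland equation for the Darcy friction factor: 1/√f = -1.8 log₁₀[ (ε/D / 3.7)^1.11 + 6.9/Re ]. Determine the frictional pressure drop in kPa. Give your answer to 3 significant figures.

ΔP ≈ 936 kPa

Q = 0.417 L/s = 0.417/1000 = 0.000417 m³/s.
Cross-sectional area A = πD²/4 = π(0.00851)²/4 = 5.688e-05 m²; mean velocity V = Q/A = 0.000417/5.688e-05 = 7.331 m/s.
Reynolds number Re = ρVD/μ = 855 · 7.331 · 0.00851 / 0.0479 = 1114.
Re < 2300 → laminar flow, so f = 64/Re = 64/1114 = 0.05747 (the turbulent correlation is not needed).
Darcy-Weisbach: ΔP = f(L/D)(ρV²/2) = 0.05747·(6.03/0.00851)·(855·7.331²/2) = 0.05747·708.6·2.298e+04 = 9.357e+05 Pa.
ΔP = 9.357e+05 Pa = 936 kPa.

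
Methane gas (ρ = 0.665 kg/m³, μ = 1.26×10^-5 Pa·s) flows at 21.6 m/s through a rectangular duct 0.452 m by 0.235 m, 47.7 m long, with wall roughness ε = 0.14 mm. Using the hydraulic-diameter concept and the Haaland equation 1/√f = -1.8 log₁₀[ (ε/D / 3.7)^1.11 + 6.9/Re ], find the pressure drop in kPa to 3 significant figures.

Hydraulic diameter D_h = 4A/P = 4·(0.452·0.235)/(2·(0.452+0.235)) = 0.4249/1.374 = 0.3092 m.
Re = ρVD_h/μ = 0.665·21.6·0.3092/1.26e-05 = 3.525e+05.
ε/D_h = 0.00014/0.3092 = 0.000453; Haaland gives 1/√f = -1.8 log₁₀[4.54e-05+1.96e-05] = 7.537, so f = 0.0176.
ΔP = f(L/D_h)(ρV²/2) = 0.0176·47.7/0.3092·155.1 = 421.3 Pa.
ΔP = 0.421 kPa.

ΔP ≈ 0.421 kPa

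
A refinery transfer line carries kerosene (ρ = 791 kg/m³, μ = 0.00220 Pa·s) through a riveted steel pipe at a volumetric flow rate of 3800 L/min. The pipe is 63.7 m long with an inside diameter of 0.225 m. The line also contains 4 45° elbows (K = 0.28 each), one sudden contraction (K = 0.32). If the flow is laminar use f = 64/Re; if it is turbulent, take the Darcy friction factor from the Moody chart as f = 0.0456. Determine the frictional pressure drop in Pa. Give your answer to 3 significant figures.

ΔP ≈ 14400 Pa

Q = 3800 L/min = 3800/60000 = 0.06333 m³/s.
Cross-sectional area A = πD²/4 = π(0.225)²/4 = 0.03976 m²; mean velocity V = Q/A = 0.06333/0.03976 = 1.593 m/s.
Reynolds number Re = ρVD/μ = 791 · 1.593 · 0.225 / 0.0022 = 1.289e+05.
Re > 4000 → turbulent; use the Moody-chart value f = 0.0456.
Total minor-loss coefficient ΣK = 4·0.28 + 1·0.32 = 1.44.
ΔP = [f·L/D + ΣK]·(ρV²/2) = [0.0456·63.7/0.225 + 1.44]·(791·1.593²/2) = [12.91 + 1.44]·1003 = 1.44e+04 Pa.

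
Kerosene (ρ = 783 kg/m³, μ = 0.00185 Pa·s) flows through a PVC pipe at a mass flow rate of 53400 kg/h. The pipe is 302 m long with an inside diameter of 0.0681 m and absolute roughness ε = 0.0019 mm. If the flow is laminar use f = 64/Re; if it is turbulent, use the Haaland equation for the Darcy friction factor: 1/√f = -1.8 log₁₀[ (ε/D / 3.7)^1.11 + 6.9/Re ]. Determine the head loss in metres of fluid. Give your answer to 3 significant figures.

h_f ≈ 101 m

ṁ = 53400 kg/h = 53400/3600 = 14.83 kg/s.
A = πD²/4 = π(0.0681)²/4 = 0.003642 m²; mean velocity V = ṁ/(ρA) = 14.83/(783 · 0.003642) = 5.201 m/s.
Reynolds number Re = ρVD/μ = 783 · 5.201 · 0.0681 / 0.00185 = 1.499e+05.
Re > 4000 → turbulent. Relative roughness ε/D = 1.9e-06/0.0681 = 2.79e-05. Haaland: 1/√f = -1.8 log₁₀[(2.79e-05/3.7)^1.11 + 6.9/1.499e+05] = -1.8 log₁₀[2.06e-06 + 4.6e-05] = 7.772, so f = 0.01655.
Darcy-Weisbach: ΔP = f(L/D)(ρV²/2) = 0.01655·(302/0.0681)·(783·5.201²/2) = 0.01655·4435·1.059e+04 = 7.775e+05 Pa.
Head loss h_f = ΔP/(ρg) = 7.775e+05/(783·9.81) = 101 m.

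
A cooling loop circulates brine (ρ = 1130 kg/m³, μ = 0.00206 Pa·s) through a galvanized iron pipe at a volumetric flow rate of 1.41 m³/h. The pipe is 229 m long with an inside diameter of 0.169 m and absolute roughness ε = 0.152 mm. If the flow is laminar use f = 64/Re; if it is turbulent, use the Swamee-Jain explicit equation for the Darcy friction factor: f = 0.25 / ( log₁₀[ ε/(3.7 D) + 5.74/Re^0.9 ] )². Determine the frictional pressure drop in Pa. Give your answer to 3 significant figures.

Q = 1.41 m³/h = 1.41/3600 = 0.0003917 m³/s.
Cross-sectional area A = πD²/4 = π(0.169)²/4 = 0.02243 m²; mean velocity V = Q/A = 0.0003917/0.02243 = 0.01746 m/s.
Reynolds number Re = ρVD/μ = 1130 · 0.01746 · 0.169 / 0.00206 = 1619.
Re < 2300 → laminar flow, so f = 64/Re = 64/1619 = 0.03954 (the turbulent correlation is not needed).
Darcy-Weisbach: ΔP = f(L/D)(ρV²/2) = 0.03954·(229/0.169)·(1130·0.01746²/2) = 0.03954·1355·0.1722 = 9.229 Pa.

ΔP ≈ 9.23 Pa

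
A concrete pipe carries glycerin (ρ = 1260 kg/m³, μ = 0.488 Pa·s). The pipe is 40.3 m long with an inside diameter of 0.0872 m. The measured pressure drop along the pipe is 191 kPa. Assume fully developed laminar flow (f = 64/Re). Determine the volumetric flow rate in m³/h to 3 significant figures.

Q ≈ 49.6 m³/h

For laminar flow, f = 64/Re with Re = ρVD/μ, so Darcy-Weisbach reduces to ΔP = 32μLV/D². Solving for V: V = ΔP·D²/(32μL) = 1.91e+05·(0.0872)²/(32·0.488·40.3) = 2.308 m/s.
Check: Re = ρVD/μ = 1260·2.308·0.0872/0.488 = 519.6 < 2300, so the laminar assumption holds.
Q = V·A = 2.308·(π/4·0.0872²) = 0.01378 m³/s = 49.6 m³/h.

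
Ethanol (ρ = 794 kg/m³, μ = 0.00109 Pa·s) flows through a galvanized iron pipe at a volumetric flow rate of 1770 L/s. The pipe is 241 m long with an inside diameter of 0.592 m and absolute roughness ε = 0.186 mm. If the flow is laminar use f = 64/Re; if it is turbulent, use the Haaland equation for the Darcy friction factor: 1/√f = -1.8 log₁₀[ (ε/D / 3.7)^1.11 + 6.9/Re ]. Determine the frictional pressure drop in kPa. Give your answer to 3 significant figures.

Q = 1770 L/s = 1770/1000 = 1.77 m³/s.
Cross-sectional area A = πD²/4 = π(0.592)²/4 = 0.2753 m²; mean velocity V = Q/A = 1.77/0.2753 = 6.43 m/s.
Reynolds number Re = ρVD/μ = 794 · 6.43 · 0.592 / 0.00109 = 2.773e+06.
Re > 4000 → turbulent. Relative roughness ε/D = 0.000186/0.592 = 0.000314. Haaland: 1/√f = -1.8 log₁₀[(0.000314/3.7)^1.11 + 6.9/2.773e+06] = -1.8 log₁₀[3.03e-05 + 2.49e-06] = 8.072, so f = 0.01535.
Darcy-Weisbach: ΔP = f(L/D)(ρV²/2) = 0.01535·(241/0.592)·(794·6.43²/2) = 0.01535·407.1·1.642e+04 = 1.026e+05 Pa.
ΔP = 1.026e+05 Pa = 103 kPa.

ΔP ≈ 103 kPa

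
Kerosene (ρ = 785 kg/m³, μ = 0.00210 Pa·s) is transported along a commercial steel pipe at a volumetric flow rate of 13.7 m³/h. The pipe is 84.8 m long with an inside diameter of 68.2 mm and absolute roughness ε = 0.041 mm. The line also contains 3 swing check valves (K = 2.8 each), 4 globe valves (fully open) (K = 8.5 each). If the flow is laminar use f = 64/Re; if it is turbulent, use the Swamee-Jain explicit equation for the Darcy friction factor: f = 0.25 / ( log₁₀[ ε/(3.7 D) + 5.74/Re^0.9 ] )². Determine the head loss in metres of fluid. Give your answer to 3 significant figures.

h_f ≈ 4.11 m

Q = 13.7 m³/h = 13.7/3600 = 0.003806 m³/s.
Cross-sectional area A = πD²/4 = π(0.0682)²/4 = 0.003653 m²; mean velocity V = Q/A = 0.003806/0.003653 = 1.042 m/s.
Reynolds number Re = ρVD/μ = 785 · 1.042 · 0.0682 / 0.0021 = 2.656e+04.
Re > 4000 → turbulent. Relative roughness ε/D = 4.1e-05/0.0682 = 0.000601. Swamee-Jain: f = 0.25/(log₁₀[0.000601/3.7 + 5.74/2.656e+04^0.9])² = 0.25/(log₁₀[0.000162 + 0.000599])² = 0.25/(-3.119)² = 0.02571.
Total minor-loss coefficient ΣK = 3·2.8 + 4·8.5 = 42.4.
ΔP = [f·L/D + ΣK]·(ρV²/2) = [0.02571·84.8/0.0682 + 42.4]·(785·1.042²/2) = [31.96 + 42.4]·425.9 = 3.167e+04 Pa.
Head loss h_f = ΔP/(ρg) = 3.167e+04/(785·9.81) = 4.11 m.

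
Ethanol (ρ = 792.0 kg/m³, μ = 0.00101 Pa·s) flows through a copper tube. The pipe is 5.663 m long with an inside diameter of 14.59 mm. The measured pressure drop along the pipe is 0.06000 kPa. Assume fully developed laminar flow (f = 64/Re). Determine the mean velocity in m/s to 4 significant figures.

V ≈ 0.06978 m/s

For laminar flow, f = 64/Re with Re = ρVD/μ, so Darcy-Weisbach reduces to ΔP = 32μLV/D². Solving for V: V = ΔP·D²/(32μL) = 60·(0.01459)²/(32·0.00101·5.663) = 0.06978 m/s.
Check: Re = ρVD/μ = 792·0.06978·0.01459/0.00101 = 798.4 < 2300, so the laminar assumption holds.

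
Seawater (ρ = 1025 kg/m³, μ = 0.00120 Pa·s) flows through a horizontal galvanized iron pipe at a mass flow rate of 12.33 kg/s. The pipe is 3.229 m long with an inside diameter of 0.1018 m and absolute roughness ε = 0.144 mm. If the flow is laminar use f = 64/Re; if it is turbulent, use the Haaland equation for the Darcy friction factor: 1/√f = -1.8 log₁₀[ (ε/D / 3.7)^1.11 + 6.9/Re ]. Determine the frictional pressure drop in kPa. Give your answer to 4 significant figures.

A = πD²/4 = π(0.1018)²/4 = 0.008139 m²; mean velocity V = ṁ/(ρA) = 12.33/(1025 · 0.008139) = 1.478 m/s.
Reynolds number Re = ρVD/μ = 1025 · 1.478 · 0.1018 / 0.0012 = 1.285e+05.
Re > 4000 → turbulent. Relative roughness ε/D = 0.000144/0.1018 = 0.00141. Haaland: 1/√f = -1.8 log₁₀[(0.00141/3.7)^1.11 + 6.9/1.285e+05] = -1.8 log₁₀[0.000161 + 5.37e-05] = 6.603, so f = 0.02293.
Darcy-Weisbach: ΔP = f(L/D)(ρV²/2) = 0.02293·(3.229/0.1018)·(1025·1.478²/2) = 0.02293·31.72·1119 = 814.4 Pa.
ΔP = 814.4 Pa = 0.8144 kPa.

ΔP ≈ 0.8144 kPa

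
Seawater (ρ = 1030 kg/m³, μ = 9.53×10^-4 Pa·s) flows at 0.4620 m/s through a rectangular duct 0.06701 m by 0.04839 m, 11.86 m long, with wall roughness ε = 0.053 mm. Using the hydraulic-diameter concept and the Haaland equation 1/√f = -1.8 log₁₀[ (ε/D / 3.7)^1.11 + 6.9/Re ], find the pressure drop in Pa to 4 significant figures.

Hydraulic diameter D_h = 4A/P = 4·(0.06701·0.04839)/(2·(0.06701+0.04839)) = 0.01297/0.2308 = 0.0562 m.
Re = ρVD_h/μ = 1030·0.462·0.0562/0.000953 = 2.806e+04.
ε/D_h = 5.3e-05/0.0562 = 0.000943; Haaland gives 1/√f = -1.8 log₁₀[0.000103+0.000246] = 6.224, so f = 0.02581.
ΔP = f(L/D_h)(ρV²/2) = 0.02581·11.86/0.0562·109.9 = 598.8 Pa.

ΔP ≈ 598.8 Pa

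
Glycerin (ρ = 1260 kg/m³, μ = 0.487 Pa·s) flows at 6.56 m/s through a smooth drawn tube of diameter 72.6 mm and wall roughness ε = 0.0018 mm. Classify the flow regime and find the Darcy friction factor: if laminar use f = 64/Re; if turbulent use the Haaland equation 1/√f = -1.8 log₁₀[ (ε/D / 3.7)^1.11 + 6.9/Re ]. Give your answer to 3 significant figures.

Re = ρVD/μ = 1260·6.56·0.0726/0.487 = 1232.
Re < 2300 → laminar, so f = 64/Re = 0.05194 (roughness is irrelevant in laminar flow).

f ≈ 0.0519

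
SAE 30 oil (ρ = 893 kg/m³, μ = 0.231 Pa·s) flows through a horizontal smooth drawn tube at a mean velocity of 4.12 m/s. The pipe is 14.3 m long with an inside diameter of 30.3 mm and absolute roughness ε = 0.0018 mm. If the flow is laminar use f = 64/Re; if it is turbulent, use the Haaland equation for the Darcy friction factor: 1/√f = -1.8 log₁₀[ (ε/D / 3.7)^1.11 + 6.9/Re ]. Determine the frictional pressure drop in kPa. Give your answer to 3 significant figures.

Reynolds number Re = ρVD/μ = 893 · 4.12 · 0.0303 / 0.231 = 482.6.
Re < 2300 → laminar flow, so f = 64/Re = 64/482.6 = 0.1326 (the turbulent correlation is not needed).
Darcy-Weisbach: ΔP = f(L/D)(ρV²/2) = 0.1326·(14.3/0.0303)·(893·4.12²/2) = 0.1326·471.9·7579 = 4.744e+05 Pa.
ΔP = 4.744e+05 Pa = 474 kPa.

ΔP ≈ 474 kPa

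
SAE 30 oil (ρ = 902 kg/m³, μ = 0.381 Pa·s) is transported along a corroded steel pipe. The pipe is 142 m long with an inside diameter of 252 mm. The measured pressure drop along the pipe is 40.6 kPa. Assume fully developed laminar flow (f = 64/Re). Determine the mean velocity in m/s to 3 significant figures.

For laminar flow, f = 64/Re with Re = ρVD/μ, so Darcy-Weisbach reduces to ΔP = 32μLV/D². Solving for V: V = ΔP·D²/(32μL) = 4.06e+04·(0.252)²/(32·0.381·142) = 1.489 m/s.
Check: Re = ρVD/μ = 902·1.489·0.252/0.381 = 888.5 < 2300, so the laminar assumption holds.

V ≈ 1.49 m/s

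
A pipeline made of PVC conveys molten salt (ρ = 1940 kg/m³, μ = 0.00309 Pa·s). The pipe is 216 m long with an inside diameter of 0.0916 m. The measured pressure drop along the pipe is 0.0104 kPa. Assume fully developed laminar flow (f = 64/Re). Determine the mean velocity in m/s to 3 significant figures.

V ≈ 0.00409 m/s

For laminar flow, f = 64/Re with Re = ρVD/μ, so Darcy-Weisbach reduces to ΔP = 32μLV/D². Solving for V: V = ΔP·D²/(32μL) = 10.4·(0.0916)²/(32·0.00309·216) = 0.004086 m/s.
Check: Re = ρVD/μ = 1940·0.004086·0.0916/0.00309 = 235 < 2300, so the laminar assumption holds.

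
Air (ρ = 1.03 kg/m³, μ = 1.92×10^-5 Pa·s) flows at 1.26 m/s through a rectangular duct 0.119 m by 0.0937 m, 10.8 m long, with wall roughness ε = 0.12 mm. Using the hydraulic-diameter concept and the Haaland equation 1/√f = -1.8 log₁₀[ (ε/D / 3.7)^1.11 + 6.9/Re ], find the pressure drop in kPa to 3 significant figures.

Hydraulic diameter D_h = 4A/P = 4·(0.119·0.0937)/(2·(0.119+0.0937)) = 0.0446/0.4254 = 0.1048 m.
Re = ρVD_h/μ = 1.03·1.26·0.1048/1.92e-05 = 7087.
ε/D_h = 0.00012/0.1048 = 0.00114; Haaland gives 1/√f = -1.8 log₁₀[0.000127+0.000974] = 5.325, so f = 0.03527.
ΔP = f(L/D_h)(ρV²/2) = 0.03527·10.8/0.1048·0.8176 = 2.97 Pa.
ΔP = 0.00297 kPa.

ΔP ≈ 0.00297 kPa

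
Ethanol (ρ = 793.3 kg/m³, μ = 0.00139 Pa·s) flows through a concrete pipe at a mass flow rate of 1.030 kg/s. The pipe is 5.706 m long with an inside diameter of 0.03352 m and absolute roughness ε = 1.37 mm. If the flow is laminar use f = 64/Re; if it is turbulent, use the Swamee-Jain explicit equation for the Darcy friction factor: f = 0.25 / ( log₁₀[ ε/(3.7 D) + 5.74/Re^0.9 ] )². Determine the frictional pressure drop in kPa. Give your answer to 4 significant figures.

A = πD²/4 = π(0.03352)²/4 = 0.0008825 m²; mean velocity V = ṁ/(ρA) = 1.03/(793.3 · 0.0008825) = 1.471 m/s.
Reynolds number Re = ρVD/μ = 793.3 · 1.471 · 0.03352 / 0.00139 = 2.815e+04.
Re > 4000 → turbulent. Relative roughness ε/D = 0.00137/0.03352 = 0.0409. Swamee-Jain: f = 0.25/(log₁₀[0.0409/3.7 + 5.74/2.815e+04^0.9])² = 0.25/(log₁₀[0.011 + 0.000568])² = 0.25/(-1.935)² = 0.06677.
Darcy-Weisbach: ΔP = f(L/D)(ρV²/2) = 0.06677·(5.706/0.03352)·(793.3·1.471²/2) = 0.06677·170.2·858.6 = 9759 Pa.
ΔP = 9759 Pa = 9.759 kPa.

ΔP ≈ 9.759 kPa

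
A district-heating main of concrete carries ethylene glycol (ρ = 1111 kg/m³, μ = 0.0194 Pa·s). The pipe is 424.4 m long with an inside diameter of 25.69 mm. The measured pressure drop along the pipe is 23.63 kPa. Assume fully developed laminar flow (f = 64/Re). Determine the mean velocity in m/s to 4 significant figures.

For laminar flow, f = 64/Re with Re = ρVD/μ, so Darcy-Weisbach reduces to ΔP = 32μLV/D². Solving for V: V = ΔP·D²/(32μL) = 2.363e+04·(0.02569)²/(32·0.0194·424.4) = 0.05919 m/s.
Check: Re = ρVD/μ = 1111·0.05919·0.02569/0.0194 = 87.08 < 2300, so the laminar assumption holds.

V ≈ 0.05919 m/s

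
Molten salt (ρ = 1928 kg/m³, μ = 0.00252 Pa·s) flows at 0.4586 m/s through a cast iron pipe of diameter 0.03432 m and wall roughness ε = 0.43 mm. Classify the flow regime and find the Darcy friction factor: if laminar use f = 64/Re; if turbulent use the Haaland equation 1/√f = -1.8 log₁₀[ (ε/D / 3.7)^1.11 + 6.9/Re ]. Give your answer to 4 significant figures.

Re = ρVD/μ = 1928·0.4586·0.03432/0.00252 = 1.204e+04.
Re > 4000 → turbulent. ε/D = 0.00043/0.03432 = 0.0125; Haaland: 1/√f = -1.8 log₁₀[0.00181 + 0.000573] = 4.721, so f = 0.04487.

f ≈ 0.04487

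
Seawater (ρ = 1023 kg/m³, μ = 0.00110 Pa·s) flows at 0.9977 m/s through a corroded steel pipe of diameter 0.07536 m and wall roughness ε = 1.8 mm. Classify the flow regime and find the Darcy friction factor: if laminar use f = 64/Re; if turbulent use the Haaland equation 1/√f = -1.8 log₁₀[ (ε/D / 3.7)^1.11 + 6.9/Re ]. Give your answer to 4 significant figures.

Re = ρVD/μ = 1023·0.9977·0.07536/0.0011 = 6.992e+04.
Re > 4000 → turbulent. ε/D = 0.0018/0.07536 = 0.0239; Haaland: 1/√f = -1.8 log₁₀[0.00371 + 9.87e-05] = 4.355, so f = 0.05272.

f ≈ 0.05272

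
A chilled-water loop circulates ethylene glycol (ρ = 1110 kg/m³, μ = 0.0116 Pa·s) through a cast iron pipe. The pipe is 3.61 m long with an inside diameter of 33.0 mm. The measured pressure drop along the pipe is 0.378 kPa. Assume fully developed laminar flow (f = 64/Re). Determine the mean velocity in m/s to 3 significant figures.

V ≈ 0.307 m/s

For laminar flow, f = 64/Re with Re = ρVD/μ, so Darcy-Weisbach reduces to ΔP = 32μLV/D². Solving for V: V = ΔP·D²/(32μL) = 378·(0.033)²/(32·0.0116·3.61) = 0.3072 m/s.
Check: Re = ρVD/μ = 1110·0.3072·0.033/0.0116 = 970 < 2300, so the laminar assumption holds.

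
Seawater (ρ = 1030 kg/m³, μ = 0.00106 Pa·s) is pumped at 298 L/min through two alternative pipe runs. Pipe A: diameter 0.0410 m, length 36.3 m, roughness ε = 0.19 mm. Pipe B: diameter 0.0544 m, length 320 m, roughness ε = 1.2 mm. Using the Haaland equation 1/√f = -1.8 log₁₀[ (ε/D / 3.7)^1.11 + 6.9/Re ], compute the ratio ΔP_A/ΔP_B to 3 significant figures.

Pipe A: V = Q/A = 0.004967/0.00132 = 3.762 m/s; Re = 1.499e+05; ε/D = 0.00463; Haaland → f = 0.03034; ΔP_A = f(L/D)(ρV²/2) = 1.958e+05 Pa.
Pipe B: V = Q/A = 0.004967/0.002324 = 2.137 m/s; Re = 1.13e+05; ε/D = 0.0221; Haaland → f = 0.05094; ΔP_B = f(L/D)(ρV²/2) = 7.046e+05 Pa.
ΔP_A/ΔP_B = 1.958e+05/7.046e+05 = 0.278.

ΔP_A/ΔP_B ≈ 0.278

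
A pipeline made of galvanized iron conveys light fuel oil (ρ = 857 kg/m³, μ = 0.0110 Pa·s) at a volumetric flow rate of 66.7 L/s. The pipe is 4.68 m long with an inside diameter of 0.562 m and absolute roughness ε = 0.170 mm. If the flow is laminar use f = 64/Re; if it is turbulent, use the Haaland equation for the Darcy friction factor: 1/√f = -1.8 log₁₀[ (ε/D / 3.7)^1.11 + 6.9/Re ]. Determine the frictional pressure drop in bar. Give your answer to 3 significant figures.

ΔP ≈ 7.72×10^-5 bar

Q = 66.7 L/s = 66.7/1000 = 0.0667 m³/s.
Cross-sectional area A = πD²/4 = π(0.562)²/4 = 0.2481 m²; mean velocity V = Q/A = 0.0667/0.2481 = 0.2689 m/s.
Reynolds number Re = ρVD/μ = 857 · 0.2689 · 0.562 / 0.011 = 1.177e+04.
Re > 4000 → turbulent. Relative roughness ε/D = 0.00017/0.562 = 0.000302. Haaland: 1/√f = -1.8 log₁₀[(0.000302/3.7)^1.11 + 6.9/1.177e+04] = -1.8 log₁₀[2.9e-05 + 0.000586] = 5.78, so f = 0.02993.
Darcy-Weisbach: ΔP = f(L/D)(ρV²/2) = 0.02993·(4.68/0.562)·(857·0.2689²/2) = 0.02993·8.327·30.98 = 7.722 Pa.
ΔP = 7.722 Pa = 7.72×10^-5 bar.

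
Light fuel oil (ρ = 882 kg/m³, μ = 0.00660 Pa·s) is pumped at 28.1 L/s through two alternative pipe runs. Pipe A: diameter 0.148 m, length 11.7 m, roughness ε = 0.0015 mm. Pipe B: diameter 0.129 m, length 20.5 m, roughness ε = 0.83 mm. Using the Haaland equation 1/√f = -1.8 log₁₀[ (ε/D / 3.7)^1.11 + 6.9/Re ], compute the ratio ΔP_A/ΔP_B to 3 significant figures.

Pipe A: V = Q/A = 0.0281/0.0172 = 1.633 m/s; Re = 3.231e+04; ε/D = 1.01e-05; Haaland → f = 0.02293; ΔP_A = f(L/D)(ρV²/2) = 2133 Pa.
Pipe B: V = Q/A = 0.0281/0.01307 = 2.15 m/s; Re = 3.706e+04; ε/D = 0.00643; Haaland → f = 0.03479; ΔP_B = f(L/D)(ρV²/2) = 1.127e+04 Pa.
ΔP_A/ΔP_B = 2133/1.127e+04 = 0.189.

ΔP_A/ΔP_B ≈ 0.189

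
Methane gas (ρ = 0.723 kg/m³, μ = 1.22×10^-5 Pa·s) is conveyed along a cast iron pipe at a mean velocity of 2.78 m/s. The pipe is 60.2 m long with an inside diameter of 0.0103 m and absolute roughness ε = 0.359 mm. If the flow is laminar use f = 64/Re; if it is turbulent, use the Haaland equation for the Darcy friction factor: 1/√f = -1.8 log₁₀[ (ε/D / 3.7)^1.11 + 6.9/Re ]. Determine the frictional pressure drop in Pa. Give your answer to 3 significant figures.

Reynolds number Re = ρVD/μ = 0.723 · 2.78 · 0.0103 / 1.22e-05 = 1697.
Re < 2300 → laminar flow, so f = 64/Re = 64/1697 = 0.03772 (the turbulent correlation is not needed).
Darcy-Weisbach: ΔP = f(L/D)(ρV²/2) = 0.03772·(60.2/0.0103)·(0.723·2.78²/2) = 0.03772·5845·2.794 = 615.9 Pa.

ΔP ≈ 616 Pa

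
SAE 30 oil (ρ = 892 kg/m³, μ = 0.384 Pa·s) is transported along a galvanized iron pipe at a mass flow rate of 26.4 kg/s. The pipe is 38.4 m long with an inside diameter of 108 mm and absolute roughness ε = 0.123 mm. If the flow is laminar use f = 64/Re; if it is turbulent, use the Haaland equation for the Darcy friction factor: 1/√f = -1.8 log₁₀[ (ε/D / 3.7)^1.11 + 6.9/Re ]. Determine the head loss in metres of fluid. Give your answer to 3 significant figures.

A = πD²/4 = π(0.108)²/4 = 0.009161 m²; mean velocity V = ṁ/(ρA) = 26.4/(892 · 0.009161) = 3.231 m/s.
Reynolds number Re = ρVD/μ = 892 · 3.231 · 0.108 / 0.384 = 810.5.
Re < 2300 → laminar flow, so f = 64/Re = 64/810.5 = 0.07896 (the turbulent correlation is not needed).
Darcy-Weisbach: ΔP = f(L/D)(ρV²/2) = 0.07896·(38.4/0.108)·(892·3.231²/2) = 0.07896·355.6·4655 = 1.307e+05 Pa.
Head loss h_f = ΔP/(ρg) = 1.307e+05/(892·9.81) = 14.9 m.

h_f ≈ 14.9 m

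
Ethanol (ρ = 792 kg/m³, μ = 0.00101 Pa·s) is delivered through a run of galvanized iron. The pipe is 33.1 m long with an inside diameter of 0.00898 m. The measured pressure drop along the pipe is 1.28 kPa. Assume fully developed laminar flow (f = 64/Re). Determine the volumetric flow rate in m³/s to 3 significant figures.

Q ≈ 6.11×10^-6 m³/s

For laminar flow, f = 64/Re with Re = ρVD/μ, so Darcy-Weisbach reduces to ΔP = 32μLV/D². Solving for V: V = ΔP·D²/(32μL) = 1280·(0.00898)²/(32·0.00101·33.1) = 0.09649 m/s.
Check: Re = ρVD/μ = 792·0.09649·0.00898/0.00101 = 679.4 < 2300, so the laminar assumption holds.
Q = V·A = 0.09649·(π/4·0.00898²) = 6.111e-06 m³/s = 6.11×10^-6 m³/s.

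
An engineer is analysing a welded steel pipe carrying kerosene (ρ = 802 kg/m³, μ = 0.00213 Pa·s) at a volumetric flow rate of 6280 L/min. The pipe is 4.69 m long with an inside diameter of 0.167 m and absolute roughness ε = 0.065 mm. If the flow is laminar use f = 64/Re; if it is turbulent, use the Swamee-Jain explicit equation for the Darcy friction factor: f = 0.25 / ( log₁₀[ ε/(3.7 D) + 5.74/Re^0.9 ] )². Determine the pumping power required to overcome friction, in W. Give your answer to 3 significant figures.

P ≈ 475 W

Q = 6280 L/min = 6280/60000 = 0.1047 m³/s.
Cross-sectional area A = πD²/4 = π(0.167)²/4 = 0.0219 m²; mean velocity V = Q/A = 0.1047/0.0219 = 4.778 m/s.
Reynolds number Re = ρVD/μ = 802 · 4.778 · 0.167 / 0.00213 = 3.005e+05.
Re > 4000 → turbulent. Relative roughness ε/D = 6.5e-05/0.167 = 0.000389. Swamee-Jain: f = 0.25/(log₁₀[0.000389/3.7 + 5.74/3.005e+05^0.9])² = 0.25/(log₁₀[0.000105 + 6.74e-05])² = 0.25/(-3.763)² = 0.01766.
Darcy-Weisbach: ΔP = f(L/D)(ρV²/2) = 0.01766·(4.69/0.167)·(802·4.778²/2) = 0.01766·28.08·9156 = 4540 Pa.
Pumping power P = QΔP = 0.1047·4540 = 475.2 W = 475 W.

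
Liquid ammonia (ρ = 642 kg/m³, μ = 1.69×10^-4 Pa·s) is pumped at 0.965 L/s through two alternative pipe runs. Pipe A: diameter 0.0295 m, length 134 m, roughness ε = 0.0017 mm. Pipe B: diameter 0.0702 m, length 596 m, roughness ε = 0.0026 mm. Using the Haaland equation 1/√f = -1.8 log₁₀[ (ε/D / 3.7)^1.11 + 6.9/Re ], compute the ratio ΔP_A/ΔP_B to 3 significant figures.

Pipe A: V = Q/A = 0.000965/0.0006835 = 1.412 m/s; Re = 1.582e+05; ε/D = 5.76e-05; Haaland → f = 0.01656; ΔP_A = f(L/D)(ρV²/2) = 4.814e+04 Pa.
Pipe B: V = Q/A = 0.000965/0.00387 = 0.2493 m/s; Re = 6.649e+04; ε/D = 3.7e-05; Haaland → f = 0.01956; ΔP_B = f(L/D)(ρV²/2) = 3314 Pa.
ΔP_A/ΔP_B = 4.814e+04/3314 = 14.5.

ΔP_A/ΔP_B ≈ 14.5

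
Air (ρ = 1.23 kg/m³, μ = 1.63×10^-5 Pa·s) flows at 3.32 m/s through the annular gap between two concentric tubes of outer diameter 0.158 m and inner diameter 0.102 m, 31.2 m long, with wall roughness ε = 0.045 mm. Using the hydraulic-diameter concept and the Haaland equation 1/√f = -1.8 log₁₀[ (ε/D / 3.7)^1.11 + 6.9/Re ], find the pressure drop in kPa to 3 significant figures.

ΔP ≈ 0.111 kPa

Hydraulic diameter D_h = 4A/P = D_o - D_i = 0.158 - 0.102 = 0.056 m.
Re = ρVD_h/μ = 1.23·3.32·0.056/1.63e-05 = 1.403e+04.
ε/D_h = 4.5e-05/0.056 = 0.000804; Haaland gives 1/√f = -1.8 log₁₀[8.59e-05+0.000492] = 5.829, so f = 0.02943.
ΔP = f(L/D_h)(ρV²/2) = 0.02943·31.2/0.056·6.779 = 111.2 Pa.
ΔP = 0.111 kPa.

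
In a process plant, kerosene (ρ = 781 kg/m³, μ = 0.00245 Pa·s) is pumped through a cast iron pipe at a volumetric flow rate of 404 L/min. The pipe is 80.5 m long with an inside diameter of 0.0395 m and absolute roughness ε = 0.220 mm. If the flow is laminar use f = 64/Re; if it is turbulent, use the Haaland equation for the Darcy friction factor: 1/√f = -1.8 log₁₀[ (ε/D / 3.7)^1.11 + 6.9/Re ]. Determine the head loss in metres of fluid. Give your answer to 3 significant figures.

Q = 404 L/min = 404/60000 = 0.006733 m³/s.
Cross-sectional area A = πD²/4 = π(0.0395)²/4 = 0.001225 m²; mean velocity V = Q/A = 0.006733/0.001225 = 5.495 m/s.
Reynolds number Re = ρVD/μ = 781 · 5.495 · 0.0395 / 0.00245 = 6.919e+04.
Re > 4000 → turbulent. Relative roughness ε/D = 0.00022/0.0395 = 0.00557. Haaland: 1/√f = -1.8 log₁₀[(0.00557/3.7)^1.11 + 6.9/6.919e+04] = -1.8 log₁₀[0.000736 + 9.97e-05] = 5.54, so f = 0.03258.
Darcy-Weisbach: ΔP = f(L/D)(ρV²/2) = 0.03258·(80.5/0.0395)·(781·5.495²/2) = 0.03258·2038·1.179e+04 = 7.829e+05 Pa.
Head loss h_f = ΔP/(ρg) = 7.829e+05/(781·9.81) = 102 m.

h_f ≈ 102 m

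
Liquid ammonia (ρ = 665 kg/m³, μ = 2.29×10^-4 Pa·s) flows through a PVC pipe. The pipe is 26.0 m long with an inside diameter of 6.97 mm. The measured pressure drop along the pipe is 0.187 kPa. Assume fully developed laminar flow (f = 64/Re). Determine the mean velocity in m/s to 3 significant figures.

V ≈ 0.0477 m/s

For laminar flow, f = 64/Re with Re = ρVD/μ, so Darcy-Weisbach reduces to ΔP = 32μLV/D². Solving for V: V = ΔP·D²/(32μL) = 187·(0.00697)²/(32·0.000229·26) = 0.04768 m/s.
Check: Re = ρVD/μ = 665·0.04768·0.00697/0.000229 = 965.1 < 2300, so the laminar assumption holds.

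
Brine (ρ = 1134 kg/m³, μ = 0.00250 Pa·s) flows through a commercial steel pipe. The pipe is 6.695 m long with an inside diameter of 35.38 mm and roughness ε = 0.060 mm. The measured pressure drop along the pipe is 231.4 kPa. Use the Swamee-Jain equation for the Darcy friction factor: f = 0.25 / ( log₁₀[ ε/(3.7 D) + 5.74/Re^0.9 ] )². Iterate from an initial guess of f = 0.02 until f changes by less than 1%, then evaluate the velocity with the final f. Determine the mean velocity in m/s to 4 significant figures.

Rearranging Darcy-Weisbach: V = √(2·ΔP·D/(f·L·ρ)). With ε/D = 6e-05/0.03538 = 0.0017, iterate starting from f = 0.02:
  f = 0.02 → V = √(2·2.314e+05·0.03538/(0.02·6.695·1134)) = 10.38 m/s; Re = ρVD/μ = 1.667e+05; f → 0.02379
  f = 0.02379 → V = 9.522 m/s; Re = 1.528e+05; f → 0.02389
Converged (Δf/f < 1%). With the final f = 0.02389: V = √(2·2.314e+05·0.03538/(0.02389·6.695·1134)) = 9.501 m/s.

V ≈ 9.501 m/s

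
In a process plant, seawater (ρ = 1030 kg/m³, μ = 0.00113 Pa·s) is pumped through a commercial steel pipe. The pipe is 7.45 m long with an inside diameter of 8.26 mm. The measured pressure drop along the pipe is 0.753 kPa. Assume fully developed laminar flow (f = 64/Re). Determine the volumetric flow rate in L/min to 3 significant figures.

Q ≈ 0.613 L/min

For laminar flow, f = 64/Re with Re = ρVD/μ, so Darcy-Weisbach reduces to ΔP = 32μLV/D². Solving for V: V = ΔP·D²/(32μL) = 753·(0.00826)²/(32·0.00113·7.45) = 0.1907 m/s.
Check: Re = ρVD/μ = 1030·0.1907·0.00826/0.00113 = 1436 < 2300, so the laminar assumption holds.
Q = V·A = 0.1907·(π/4·0.00826²) = 1.022e-05 m³/s = 0.613 L/min.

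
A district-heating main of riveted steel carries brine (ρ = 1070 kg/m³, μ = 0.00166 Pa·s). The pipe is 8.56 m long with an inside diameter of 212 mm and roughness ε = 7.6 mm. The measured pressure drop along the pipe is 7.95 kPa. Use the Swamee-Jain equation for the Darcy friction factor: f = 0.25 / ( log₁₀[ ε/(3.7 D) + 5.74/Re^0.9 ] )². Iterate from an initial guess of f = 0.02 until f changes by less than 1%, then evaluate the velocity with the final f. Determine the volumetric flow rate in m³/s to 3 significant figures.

Rearranging Darcy-Weisbach: V = √(2·ΔP·D/(f·L·ρ)). With ε/D = 0.0076/0.212 = 0.0358, iterate starting from f = 0.02:
  f = 0.02 → V = √(2·7950·0.212/(0.02·8.56·1070)) = 4.29 m/s; Re = ρVD/μ = 5.862e+05; f → 0.06175
  f = 0.06175 → V = 2.441 m/s; Re = 3.336e+05; f → 0.06182
Converged (Δf/f < 1%). With the final f = 0.06182: V = √(2·7950·0.212/(0.06182·8.56·1070)) = 2.44 m/s.
Q = V·A = 2.44·(π/4·0.212²) = 0.08613 m³/s = 0.0861 m³/s.

Q ≈ 0.0861 m³/s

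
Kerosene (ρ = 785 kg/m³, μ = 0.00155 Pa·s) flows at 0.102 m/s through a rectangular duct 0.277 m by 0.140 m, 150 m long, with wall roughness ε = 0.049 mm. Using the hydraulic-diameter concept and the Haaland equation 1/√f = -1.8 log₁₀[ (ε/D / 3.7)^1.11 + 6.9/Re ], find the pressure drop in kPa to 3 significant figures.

Hydraulic diameter D_h = 4A/P = 4·(0.277·0.14)/(2·(0.277+0.14)) = 0.1551/0.834 = 0.186 m.
Re = ρVD_h/μ = 785·0.102·0.186/0.00155 = 9608.
ε/D_h = 4.9e-05/0.186 = 0.000263; Haaland gives 1/√f = -1.8 log₁₀[2.49e-05+0.000718] = 5.632, so f = 0.03152.
ΔP = f(L/D_h)(ρV²/2) = 0.03152·150/0.186·4.084 = 103.8 Pa.
ΔP = 0.104 kPa.

ΔP ≈ 0.104 kPa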